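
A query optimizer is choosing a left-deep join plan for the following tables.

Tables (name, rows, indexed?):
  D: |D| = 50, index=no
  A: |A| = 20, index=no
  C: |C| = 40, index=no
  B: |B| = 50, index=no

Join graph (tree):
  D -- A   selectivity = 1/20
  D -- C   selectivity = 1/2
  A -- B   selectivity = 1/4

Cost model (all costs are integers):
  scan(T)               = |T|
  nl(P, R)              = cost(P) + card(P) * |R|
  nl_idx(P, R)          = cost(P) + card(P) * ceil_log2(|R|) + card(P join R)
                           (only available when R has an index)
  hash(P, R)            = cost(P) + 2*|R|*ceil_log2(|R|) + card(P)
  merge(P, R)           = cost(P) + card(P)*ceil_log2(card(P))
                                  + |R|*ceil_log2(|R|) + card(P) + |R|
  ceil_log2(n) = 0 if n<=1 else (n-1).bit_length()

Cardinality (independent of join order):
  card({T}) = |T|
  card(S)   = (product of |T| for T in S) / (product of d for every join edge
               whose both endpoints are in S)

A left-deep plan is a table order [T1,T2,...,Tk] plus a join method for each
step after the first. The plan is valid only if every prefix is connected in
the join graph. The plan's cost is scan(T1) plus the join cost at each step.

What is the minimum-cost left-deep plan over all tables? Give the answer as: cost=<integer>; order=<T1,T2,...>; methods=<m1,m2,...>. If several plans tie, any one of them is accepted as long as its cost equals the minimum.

cost=2055; order=D,A,B,C; methods=hash,hash,hash

Selinger DP (subsets sized 1..n):
  {D}: scan cost=50, card=50
  {A}: scan cost=20, card=20
  {C}: scan cost=40, card=40
  {B}: scan cost=50, card=50
  {AD}: card=50; try (A,hash)→300, (D,merge)→490, (A,merge)→520, (D,hash)→640, (D,nl)→1020, (A,nl)→1050; best=300 via (A,hash)
  {CD}: card=1000; try (C,hash)→580, (D,merge)→670, (D,hash)→680, (C,merge)→680, (D,nl)→2040, (C,nl)→2050; best=580 via (C,hash)
  {AB}: card=250; try (A,hash)→300, (B,merge)→490, (A,merge)→520, (B,hash)→640, (B,nl)→1020, (A,nl)→1050; best=300 via (A,hash)
  {ACD}: card=1000; try (C,hash)→830, (C,merge)→930, (A,hash)→1780, (C,nl)→2300, (A,merge)→11700, (A,nl)→20580; best=830 via (C,hash)
  {ABD}: card=625; try (B,hash)→950, (B,merge)→1000, (D,hash)→1150, (B,nl)→2800, (D,merge)→2900, (D,nl)→12800; best=950 via (B,hash)
  {ABCD}: card=12500; try (C,hash)→2055, (B,hash)→2430, (C,merge)→8105, (B,merge)→12180, (C,nl)→25950, (B,nl)→50830; best=2055 via (C,hash)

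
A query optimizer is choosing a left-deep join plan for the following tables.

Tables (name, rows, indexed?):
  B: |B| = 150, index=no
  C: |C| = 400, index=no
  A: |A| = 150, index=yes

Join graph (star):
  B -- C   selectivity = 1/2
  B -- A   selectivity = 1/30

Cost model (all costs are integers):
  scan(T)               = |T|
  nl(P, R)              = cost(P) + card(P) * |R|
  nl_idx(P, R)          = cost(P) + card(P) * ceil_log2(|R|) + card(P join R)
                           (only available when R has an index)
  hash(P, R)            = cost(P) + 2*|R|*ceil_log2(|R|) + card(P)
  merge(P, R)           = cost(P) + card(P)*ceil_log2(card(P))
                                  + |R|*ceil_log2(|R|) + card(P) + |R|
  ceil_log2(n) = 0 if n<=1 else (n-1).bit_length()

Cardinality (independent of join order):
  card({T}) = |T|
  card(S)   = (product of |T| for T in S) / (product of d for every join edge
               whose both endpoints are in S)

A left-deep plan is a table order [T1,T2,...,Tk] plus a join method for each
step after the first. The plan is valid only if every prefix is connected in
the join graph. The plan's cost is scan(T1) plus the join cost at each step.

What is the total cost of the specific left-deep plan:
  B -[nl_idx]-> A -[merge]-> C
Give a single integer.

step 1: scan B: cost=150, card=150
step 2: join A via nl_idx
    card(P join A) = 150*150/(30) = 750
    cost = 150 + 150*8 + 750 = 2100
step 3: join C via merge
    card(P join C) = 750*400/(2) = 150000
    cost = 2100 + 750*10 + 400*9 + 750 + 400 = 14350

14350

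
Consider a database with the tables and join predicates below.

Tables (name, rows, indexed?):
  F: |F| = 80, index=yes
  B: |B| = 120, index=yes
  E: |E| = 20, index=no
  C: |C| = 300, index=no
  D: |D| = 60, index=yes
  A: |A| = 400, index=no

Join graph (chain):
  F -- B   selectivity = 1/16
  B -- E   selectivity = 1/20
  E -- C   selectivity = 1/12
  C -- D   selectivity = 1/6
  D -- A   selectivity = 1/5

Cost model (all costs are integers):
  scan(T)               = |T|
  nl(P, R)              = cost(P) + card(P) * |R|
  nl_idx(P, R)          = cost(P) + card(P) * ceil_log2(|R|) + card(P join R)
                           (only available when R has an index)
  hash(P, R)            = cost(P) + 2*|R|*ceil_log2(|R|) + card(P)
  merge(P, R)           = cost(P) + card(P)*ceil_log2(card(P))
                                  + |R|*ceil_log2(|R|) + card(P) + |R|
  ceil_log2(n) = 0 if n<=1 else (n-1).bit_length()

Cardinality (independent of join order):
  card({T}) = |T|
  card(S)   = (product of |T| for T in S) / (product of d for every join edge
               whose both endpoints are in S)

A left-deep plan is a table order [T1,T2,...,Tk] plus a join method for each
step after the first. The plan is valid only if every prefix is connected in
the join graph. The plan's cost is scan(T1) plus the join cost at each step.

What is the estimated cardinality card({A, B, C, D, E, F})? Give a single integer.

12000000

Tables in S: A(400), B(120), C(300), D(60), E(20), F(80)
Edges inside S: F-B(d=16), B-E(d=20), E-C(d=12), C-D(d=6), D-A(d=5)
numerator = 400 * 120 * 300 * 60 * 20 * 80 = 1382400000000
denominator = 16 * 20 * 12 * 6 * 5 = 115200
card(S) = 1382400000000 / 115200 = 12000000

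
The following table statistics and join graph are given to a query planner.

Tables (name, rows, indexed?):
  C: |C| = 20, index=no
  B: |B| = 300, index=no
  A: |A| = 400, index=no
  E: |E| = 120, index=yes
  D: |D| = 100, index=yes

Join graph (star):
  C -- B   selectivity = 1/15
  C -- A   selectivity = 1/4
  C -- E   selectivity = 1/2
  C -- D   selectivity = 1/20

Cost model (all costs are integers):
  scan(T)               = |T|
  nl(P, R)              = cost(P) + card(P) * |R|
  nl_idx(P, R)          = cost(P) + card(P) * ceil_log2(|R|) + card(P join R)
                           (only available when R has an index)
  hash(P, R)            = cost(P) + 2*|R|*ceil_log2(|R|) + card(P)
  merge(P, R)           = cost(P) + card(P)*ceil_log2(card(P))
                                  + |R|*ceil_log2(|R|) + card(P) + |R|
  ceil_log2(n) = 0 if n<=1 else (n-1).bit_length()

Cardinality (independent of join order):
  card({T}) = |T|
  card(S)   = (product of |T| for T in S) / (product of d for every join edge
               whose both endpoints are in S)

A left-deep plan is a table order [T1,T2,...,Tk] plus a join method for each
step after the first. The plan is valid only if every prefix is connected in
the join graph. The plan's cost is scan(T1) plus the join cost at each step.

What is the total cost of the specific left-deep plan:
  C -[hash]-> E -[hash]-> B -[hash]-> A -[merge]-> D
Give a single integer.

step 1: scan C: cost=20, card=20
step 2: join E via hash
    card(P join E) = 20*120/(2) = 1200
    cost = 20 + 2*120*7 + 20 = 1720
step 3: join B via hash
    card(P join B) = 1200*300/(15) = 24000
    cost = 1720 + 2*300*9 + 1200 = 8320
step 4: join A via hash
    card(P join A) = 24000*400/(4) = 2400000
    cost = 8320 + 2*400*9 + 24000 = 39520
step 5: join D via merge
    card(P join D) = 2400000*100/(20) = 12000000
    cost = 39520 + 2400000*22 + 100*7 + 2400000 + 100 = 55240320

55240320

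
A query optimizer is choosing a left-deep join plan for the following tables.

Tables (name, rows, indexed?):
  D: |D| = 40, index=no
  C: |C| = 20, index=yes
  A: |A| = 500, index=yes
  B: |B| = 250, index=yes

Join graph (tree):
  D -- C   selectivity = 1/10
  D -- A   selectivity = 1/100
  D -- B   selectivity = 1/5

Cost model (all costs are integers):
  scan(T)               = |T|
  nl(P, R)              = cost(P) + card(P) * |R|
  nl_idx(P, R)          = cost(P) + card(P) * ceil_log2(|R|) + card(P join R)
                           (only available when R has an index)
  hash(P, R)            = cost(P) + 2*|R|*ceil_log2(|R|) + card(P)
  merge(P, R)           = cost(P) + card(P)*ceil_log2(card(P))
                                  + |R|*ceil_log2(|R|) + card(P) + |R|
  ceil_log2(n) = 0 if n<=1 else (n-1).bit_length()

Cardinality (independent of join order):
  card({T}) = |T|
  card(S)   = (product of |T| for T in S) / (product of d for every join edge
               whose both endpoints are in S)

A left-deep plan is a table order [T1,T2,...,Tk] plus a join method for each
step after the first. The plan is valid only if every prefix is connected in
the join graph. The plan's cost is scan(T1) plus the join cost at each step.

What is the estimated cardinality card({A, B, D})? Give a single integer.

Tables in S: A(500), B(250), D(40)
Edges inside S: D-A(d=100), D-B(d=5)
numerator = 500 * 250 * 40 = 5000000
denominator = 100 * 5 = 500
card(S) = 5000000 / 500 = 10000

10000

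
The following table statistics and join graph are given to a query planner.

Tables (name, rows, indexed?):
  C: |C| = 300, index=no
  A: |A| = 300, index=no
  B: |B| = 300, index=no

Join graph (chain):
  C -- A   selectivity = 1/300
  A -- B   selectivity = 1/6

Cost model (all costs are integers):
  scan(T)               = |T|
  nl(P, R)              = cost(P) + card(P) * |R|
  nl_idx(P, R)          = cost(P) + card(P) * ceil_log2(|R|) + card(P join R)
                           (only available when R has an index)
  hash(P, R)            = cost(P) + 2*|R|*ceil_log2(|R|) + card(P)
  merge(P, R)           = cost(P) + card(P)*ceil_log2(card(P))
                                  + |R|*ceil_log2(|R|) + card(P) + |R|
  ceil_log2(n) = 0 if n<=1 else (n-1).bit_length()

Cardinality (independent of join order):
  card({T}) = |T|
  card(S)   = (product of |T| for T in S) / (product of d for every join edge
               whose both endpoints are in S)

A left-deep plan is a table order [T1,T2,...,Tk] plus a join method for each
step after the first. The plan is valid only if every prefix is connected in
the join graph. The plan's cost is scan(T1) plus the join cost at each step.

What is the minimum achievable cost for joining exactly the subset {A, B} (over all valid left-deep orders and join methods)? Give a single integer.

6000

Selinger DP over subsets of {A,B}:
  {A}: scan cost=300, card=300
  {B}: scan cost=300, card=300
  {AB}: card=15000; try (B,hash)→6000, (A,hash)→6000, (B,merge)→6300, (A,merge)→6300, (B,nl)→90300, (A,nl)→90300; best=6000 via (B,hash)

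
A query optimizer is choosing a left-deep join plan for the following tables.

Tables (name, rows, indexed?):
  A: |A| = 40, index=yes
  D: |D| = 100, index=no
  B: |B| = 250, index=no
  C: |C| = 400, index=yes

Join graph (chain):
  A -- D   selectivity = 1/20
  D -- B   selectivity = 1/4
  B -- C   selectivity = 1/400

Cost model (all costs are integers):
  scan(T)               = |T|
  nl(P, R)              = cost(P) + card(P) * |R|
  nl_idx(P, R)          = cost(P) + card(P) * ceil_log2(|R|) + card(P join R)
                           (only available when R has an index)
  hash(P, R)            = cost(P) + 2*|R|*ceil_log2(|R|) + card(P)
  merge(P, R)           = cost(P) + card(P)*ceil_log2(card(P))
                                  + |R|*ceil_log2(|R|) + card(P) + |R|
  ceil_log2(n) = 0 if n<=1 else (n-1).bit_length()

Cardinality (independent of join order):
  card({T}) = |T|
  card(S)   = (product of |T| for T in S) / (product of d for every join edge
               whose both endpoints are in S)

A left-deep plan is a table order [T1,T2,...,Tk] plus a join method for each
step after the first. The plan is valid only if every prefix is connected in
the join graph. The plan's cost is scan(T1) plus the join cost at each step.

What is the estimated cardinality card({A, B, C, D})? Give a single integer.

Tables in S: A(40), B(250), C(400), D(100)
Edges inside S: A-D(d=20), D-B(d=4), B-C(d=400)
numerator = 40 * 250 * 400 * 100 = 400000000
denominator = 20 * 4 * 400 = 32000
card(S) = 400000000 / 32000 = 12500

12500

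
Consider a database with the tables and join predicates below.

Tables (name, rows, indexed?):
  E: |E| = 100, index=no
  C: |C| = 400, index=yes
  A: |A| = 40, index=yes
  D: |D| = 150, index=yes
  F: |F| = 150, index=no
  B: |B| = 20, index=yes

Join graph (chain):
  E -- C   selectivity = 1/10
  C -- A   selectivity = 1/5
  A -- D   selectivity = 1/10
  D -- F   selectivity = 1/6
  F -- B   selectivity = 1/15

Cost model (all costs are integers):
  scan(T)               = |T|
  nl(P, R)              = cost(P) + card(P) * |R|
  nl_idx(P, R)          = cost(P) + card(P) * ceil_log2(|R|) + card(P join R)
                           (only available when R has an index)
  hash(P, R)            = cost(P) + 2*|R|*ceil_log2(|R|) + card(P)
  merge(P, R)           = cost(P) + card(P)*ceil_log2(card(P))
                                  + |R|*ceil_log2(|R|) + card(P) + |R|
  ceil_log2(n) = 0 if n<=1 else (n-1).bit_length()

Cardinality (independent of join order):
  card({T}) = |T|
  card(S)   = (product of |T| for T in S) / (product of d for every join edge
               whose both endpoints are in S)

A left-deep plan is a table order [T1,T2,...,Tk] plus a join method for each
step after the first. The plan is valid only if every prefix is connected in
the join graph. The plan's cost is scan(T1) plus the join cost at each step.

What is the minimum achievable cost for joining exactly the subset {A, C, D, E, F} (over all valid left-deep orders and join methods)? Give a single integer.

522680

Selinger DP over subsets of {A,C,D,E,F}:
  {E}: scan cost=100, card=100
  {C}: scan cost=400, card=400
  {A}: scan cost=40, card=40
  {D}: scan cost=150, card=150
  {F}: scan cost=150, card=150
  {CE}: card=4000; try (E,hash)→2200, (C,merge)→4900, (C,nl_idx)→5000, (E,merge)→5200, (C,hash)→7400, (C,nl)→40100 …(+1); best=2200 via (E,hash)
  {AC}: card=3200; try (A,hash)→1280, (C,nl_idx)→3600, (C,merge)→4320, (A,merge)→4680, (A,nl_idx)→6000, (C,hash)→7280 …(+2); best=1280 via (A,hash)
  {AD}: card=600; try (A,hash)→780, (D,nl_idx)→960, (A,nl_idx)→1650, (D,merge)→1670, (A,merge)→1780, (D,hash)→2480 …(+2); best=780 via (A,hash)
  {DF}: card=3750; try (F,hash)→2700, (D,hash)→2700, (F,merge)→2850, (D,merge)→2850, (D,nl_idx)→5100, (F,nl)→22650 …(+1); best=2700 via (F,hash)
  {ACE}: card=32000; try (E,hash)→5880, (A,hash)→6680, (E,merge)→43680, (A,merge)→54480, (A,nl_idx)→58200, (A,nl)→162200 …(+1); best=5880 via (E,hash)
  {ACD}: card=48000; try (D,hash)→6880, (C,hash)→8580, (C,merge)→11380, (D,merge)→44230, (C,nl_idx)→54180, (D,nl_idx)→74880 …(+2); best=6880 via (D,hash)
  {ADF}: card=15000; try (F,hash)→3780, (A,hash)→6930, (F,merge)→8730, (A,nl_idx)→40200, (A,merge)→51730, (F,nl)→90780 …(+1); best=3780 via (F,hash)
  {ACDE}: card=480000; try (D,hash)→40280, (E,hash)→56280, (D,merge)→519230, (D,nl_idx)→741880, (E,merge)→823680, (D,nl)→4805880 …(+1); best=40280 via (D,hash)
  {ACDF}: card=1200000; try (C,hash)→25980, (F,hash)→57280, (C,merge)→232780, (F,merge)→824230, (C,nl_idx)→1338780, (C,nl)→6003780 …(+1); best=25980 via (C,hash)
  {ACDEF}: card=12000000; try (F,hash)→522680, (E,hash)→1227380, (F,merge)→9641630, (E,merge)→26426780, (F,nl)→72040280, (E,nl)→120025980; best=522680 via (F,hash)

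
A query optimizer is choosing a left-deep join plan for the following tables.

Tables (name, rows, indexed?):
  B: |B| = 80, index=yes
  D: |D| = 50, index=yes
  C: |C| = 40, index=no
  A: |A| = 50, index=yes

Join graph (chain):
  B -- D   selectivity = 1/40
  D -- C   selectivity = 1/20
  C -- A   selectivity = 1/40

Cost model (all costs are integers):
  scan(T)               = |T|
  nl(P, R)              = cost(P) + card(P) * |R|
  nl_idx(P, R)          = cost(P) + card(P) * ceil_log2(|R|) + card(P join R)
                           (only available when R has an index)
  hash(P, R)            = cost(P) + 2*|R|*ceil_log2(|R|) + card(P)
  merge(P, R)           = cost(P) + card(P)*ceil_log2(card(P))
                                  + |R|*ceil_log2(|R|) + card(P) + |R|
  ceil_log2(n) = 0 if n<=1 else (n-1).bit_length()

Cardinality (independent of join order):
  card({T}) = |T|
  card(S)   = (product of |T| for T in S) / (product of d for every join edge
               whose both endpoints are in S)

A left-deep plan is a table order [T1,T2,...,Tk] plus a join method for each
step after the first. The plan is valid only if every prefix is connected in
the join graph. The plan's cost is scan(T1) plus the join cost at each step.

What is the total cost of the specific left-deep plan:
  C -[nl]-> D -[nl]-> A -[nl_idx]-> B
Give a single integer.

8165

step 1: scan C: cost=40, card=40
step 2: join D via nl
    card(P join D) = 40*50/(20) = 100
    cost = 40 + 40*50 = 2040
step 3: join A via nl
    card(P join A) = 100*50/(40) = 125
    cost = 2040 + 100*50 = 7040
step 4: join B via nl_idx
    card(P join B) = 125*80/(40) = 250
    cost = 7040 + 125*7 + 250 = 8165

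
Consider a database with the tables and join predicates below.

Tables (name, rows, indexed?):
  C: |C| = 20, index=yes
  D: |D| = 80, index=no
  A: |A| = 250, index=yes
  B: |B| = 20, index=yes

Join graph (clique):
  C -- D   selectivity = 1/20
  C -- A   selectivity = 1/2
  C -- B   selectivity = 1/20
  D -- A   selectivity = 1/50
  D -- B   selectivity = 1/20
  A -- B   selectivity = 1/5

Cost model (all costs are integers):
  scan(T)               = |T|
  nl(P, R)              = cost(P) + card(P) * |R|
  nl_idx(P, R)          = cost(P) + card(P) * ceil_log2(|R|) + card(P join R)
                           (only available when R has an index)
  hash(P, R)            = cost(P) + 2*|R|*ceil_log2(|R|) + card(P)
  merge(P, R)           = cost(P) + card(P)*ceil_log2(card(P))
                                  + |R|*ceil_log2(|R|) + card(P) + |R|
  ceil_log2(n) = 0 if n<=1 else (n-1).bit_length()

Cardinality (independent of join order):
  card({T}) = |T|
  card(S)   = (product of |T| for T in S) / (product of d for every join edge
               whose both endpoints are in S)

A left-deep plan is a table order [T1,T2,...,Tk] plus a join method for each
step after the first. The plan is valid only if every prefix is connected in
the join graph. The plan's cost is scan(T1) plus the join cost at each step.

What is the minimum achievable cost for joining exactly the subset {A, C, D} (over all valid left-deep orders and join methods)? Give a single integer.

1200

Selinger DP over subsets of {A,C,D}:
  {C}: scan cost=20, card=20
  {D}: scan cost=80, card=80
  {A}: scan cost=250, card=250
  {CD}: card=80; try (C,hash)→360, (C,nl_idx)→560, (D,merge)→780, (C,merge)→840, (D,hash)→1160, (D,nl)→1620 …(+1); best=360 via (C,hash)
  {AC}: card=2500; try (C,hash)→700, (A,merge)→2390, (C,merge)→2620, (A,nl_idx)→2680, (C,nl_idx)→4000, (A,hash)→4040 …(+2); best=700 via (C,hash)
  {AD}: card=400; try (A,nl_idx)→1120, (D,hash)→1620, (A,merge)→2970, (D,merge)→3140, (A,hash)→4160, (A,nl)→20080 …(+1); best=1120 via (A,nl_idx)
  {ACD}: card=200; try (A,nl_idx)→1200, (C,hash)→1720, (A,merge)→3250, (C,nl_idx)→3320, (D,hash)→4320, (A,hash)→4440 …(+5); best=1200 via (A,nl_idx)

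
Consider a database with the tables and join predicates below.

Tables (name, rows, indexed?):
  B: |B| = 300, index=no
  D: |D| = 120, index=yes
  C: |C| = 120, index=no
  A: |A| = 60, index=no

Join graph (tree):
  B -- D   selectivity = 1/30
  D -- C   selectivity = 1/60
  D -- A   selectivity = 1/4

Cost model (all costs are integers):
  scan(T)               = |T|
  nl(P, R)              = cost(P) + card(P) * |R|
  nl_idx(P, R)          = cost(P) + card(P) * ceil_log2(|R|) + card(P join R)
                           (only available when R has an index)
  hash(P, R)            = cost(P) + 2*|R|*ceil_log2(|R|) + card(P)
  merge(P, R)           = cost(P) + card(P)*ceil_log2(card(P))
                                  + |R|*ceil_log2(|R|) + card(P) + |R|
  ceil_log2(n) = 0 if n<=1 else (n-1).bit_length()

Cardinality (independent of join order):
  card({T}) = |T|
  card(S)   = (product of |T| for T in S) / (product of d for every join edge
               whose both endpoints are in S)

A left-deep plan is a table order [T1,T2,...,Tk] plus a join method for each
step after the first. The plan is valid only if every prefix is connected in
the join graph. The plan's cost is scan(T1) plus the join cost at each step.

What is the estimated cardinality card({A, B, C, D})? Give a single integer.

36000

Tables in S: A(60), B(300), C(120), D(120)
Edges inside S: B-D(d=30), D-C(d=60), D-A(d=4)
numerator = 60 * 300 * 120 * 120 = 259200000
denominator = 30 * 60 * 4 = 7200
card(S) = 259200000 / 7200 = 36000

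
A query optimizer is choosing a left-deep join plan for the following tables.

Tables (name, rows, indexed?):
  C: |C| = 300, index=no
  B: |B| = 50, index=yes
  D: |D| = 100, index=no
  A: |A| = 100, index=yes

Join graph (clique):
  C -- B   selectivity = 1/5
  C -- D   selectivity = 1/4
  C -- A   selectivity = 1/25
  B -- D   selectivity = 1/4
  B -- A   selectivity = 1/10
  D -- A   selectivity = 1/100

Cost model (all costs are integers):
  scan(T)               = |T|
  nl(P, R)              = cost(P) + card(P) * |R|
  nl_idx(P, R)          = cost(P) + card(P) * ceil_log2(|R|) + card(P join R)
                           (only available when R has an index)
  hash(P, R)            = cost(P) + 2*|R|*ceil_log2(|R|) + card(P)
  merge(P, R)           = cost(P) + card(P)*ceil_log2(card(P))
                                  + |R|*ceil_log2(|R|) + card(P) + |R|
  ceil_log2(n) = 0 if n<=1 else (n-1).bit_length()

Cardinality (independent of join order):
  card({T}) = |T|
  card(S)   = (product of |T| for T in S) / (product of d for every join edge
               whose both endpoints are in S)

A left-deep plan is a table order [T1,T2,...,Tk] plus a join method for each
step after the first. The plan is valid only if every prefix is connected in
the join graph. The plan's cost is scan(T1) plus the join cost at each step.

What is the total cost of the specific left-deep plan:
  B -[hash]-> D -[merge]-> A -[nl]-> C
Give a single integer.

54800

step 1: scan B: cost=50, card=50
step 2: join D via hash
    card(P join D) = 50*100/(4) = 1250
    cost = 50 + 2*100*7 + 50 = 1500
step 3: join A via merge
    card(P join A) = 1250*100/(10*100) = 125
    cost = 1500 + 1250*11 + 100*7 + 1250 + 100 = 17300
step 4: join C via nl
    card(P join C) = 125*300/(5*4*25) = 75
    cost = 17300 + 125*300 = 54800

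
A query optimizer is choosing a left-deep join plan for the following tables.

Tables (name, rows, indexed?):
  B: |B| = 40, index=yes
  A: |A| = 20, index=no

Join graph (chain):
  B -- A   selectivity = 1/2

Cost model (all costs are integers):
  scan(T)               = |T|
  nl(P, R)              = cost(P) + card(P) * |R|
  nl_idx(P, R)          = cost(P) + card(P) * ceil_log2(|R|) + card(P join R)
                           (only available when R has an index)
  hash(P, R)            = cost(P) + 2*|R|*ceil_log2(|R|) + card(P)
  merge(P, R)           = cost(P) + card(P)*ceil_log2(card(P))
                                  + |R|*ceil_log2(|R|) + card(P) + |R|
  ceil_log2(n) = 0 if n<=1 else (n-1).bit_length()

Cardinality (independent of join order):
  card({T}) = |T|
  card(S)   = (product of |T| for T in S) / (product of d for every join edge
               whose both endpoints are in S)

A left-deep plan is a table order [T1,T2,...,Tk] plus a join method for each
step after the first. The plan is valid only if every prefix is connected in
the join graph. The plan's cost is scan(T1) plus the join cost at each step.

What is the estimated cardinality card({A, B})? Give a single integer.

400

Tables in S: A(20), B(40)
Edges inside S: B-A(d=2)
numerator = 20 * 40 = 800
denominator = 2 = 2
card(S) = 800 / 2 = 400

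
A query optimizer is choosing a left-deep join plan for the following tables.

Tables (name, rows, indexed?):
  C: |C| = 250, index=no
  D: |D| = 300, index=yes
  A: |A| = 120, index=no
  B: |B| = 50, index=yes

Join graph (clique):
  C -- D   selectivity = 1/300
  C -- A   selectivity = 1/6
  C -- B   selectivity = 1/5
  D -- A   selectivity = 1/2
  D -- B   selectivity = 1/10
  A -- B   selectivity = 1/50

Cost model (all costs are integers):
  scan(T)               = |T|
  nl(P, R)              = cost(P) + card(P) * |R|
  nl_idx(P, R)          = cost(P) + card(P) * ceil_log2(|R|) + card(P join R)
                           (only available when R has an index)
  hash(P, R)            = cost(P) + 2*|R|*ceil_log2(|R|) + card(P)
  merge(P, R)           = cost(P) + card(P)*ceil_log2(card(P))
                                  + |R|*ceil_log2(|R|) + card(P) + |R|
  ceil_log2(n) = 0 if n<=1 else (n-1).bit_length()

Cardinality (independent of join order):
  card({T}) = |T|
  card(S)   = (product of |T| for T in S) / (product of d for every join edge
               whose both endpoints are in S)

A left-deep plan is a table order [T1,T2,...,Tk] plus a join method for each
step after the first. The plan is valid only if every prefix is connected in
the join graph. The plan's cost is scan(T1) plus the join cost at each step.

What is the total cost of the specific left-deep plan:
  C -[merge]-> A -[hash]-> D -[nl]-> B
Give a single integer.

138860

step 1: scan C: cost=250, card=250
step 2: join A via merge
    card(P join A) = 250*120/(6) = 5000
    cost = 250 + 250*8 + 120*7 + 250 + 120 = 3460
step 3: join D via hash
    card(P join D) = 5000*300/(300*2) = 2500
    cost = 3460 + 2*300*9 + 5000 = 13860
step 4: join B via nl
    card(P join B) = 2500*50/(5*10*50) = 50
    cost = 13860 + 2500*50 = 138860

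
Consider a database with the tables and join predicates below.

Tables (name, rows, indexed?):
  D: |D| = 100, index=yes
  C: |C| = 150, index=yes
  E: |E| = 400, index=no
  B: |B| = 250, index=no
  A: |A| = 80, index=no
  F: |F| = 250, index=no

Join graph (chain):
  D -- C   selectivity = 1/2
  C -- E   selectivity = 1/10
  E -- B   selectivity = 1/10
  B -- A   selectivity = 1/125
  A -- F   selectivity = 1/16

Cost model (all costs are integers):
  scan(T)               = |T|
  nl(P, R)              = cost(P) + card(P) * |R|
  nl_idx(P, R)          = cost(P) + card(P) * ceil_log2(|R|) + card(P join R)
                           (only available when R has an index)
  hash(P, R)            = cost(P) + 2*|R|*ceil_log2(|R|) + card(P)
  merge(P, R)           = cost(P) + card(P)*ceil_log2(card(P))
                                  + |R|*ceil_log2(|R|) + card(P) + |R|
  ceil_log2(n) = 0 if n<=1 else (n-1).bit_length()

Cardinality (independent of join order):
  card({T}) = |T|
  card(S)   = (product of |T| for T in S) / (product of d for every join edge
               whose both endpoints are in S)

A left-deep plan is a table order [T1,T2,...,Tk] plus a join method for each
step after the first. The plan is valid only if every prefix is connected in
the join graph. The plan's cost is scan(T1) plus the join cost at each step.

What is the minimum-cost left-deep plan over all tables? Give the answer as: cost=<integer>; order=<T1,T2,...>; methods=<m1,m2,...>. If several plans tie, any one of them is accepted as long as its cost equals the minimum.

cost=1617260; order=B,A,E,C,F,D; methods=hash,merge,hash,hash,hash

Selinger DP (subsets sized 1..n):
  {D}: scan cost=100, card=100
  {C}: scan cost=150, card=150
  {E}: scan cost=400, card=400
  {B}: scan cost=250, card=250
  {A}: scan cost=80, card=80
  {F}: scan cost=250, card=250
  {CD}: card=7500; try (D,hash)→1700, (C,merge)→2250, (D,merge)→2300, (C,hash)→2600, (C,nl_idx)→8400, (D,nl_idx)→8700 …(+2); best=1700 via (D,hash)
  {CE}: card=6000; try (C,hash)→3200, (E,merge)→5500, (C,merge)→5750, (E,hash)→7500, (C,nl_idx)→9600, (E,nl)→60150 …(+1); best=3200 via (C,hash)
  {BE}: card=10000; try (B,hash)→4800, (E,merge)→6500, (B,merge)→6650, (E,hash)→7700, (E,nl)→100250, (B,nl)→100400; best=4800 via (B,hash)
  {AB}: card=160; try (A,hash)→1620, (B,merge)→2970, (A,merge)→3140, (B,hash)→4160, (B,nl)→20080, (A,nl)→20250; best=1620 via (A,hash)
  {AF}: card=1250; try (A,hash)→1620, (F,merge)→2970, (A,merge)→3140, (F,hash)→4160, (F,nl)→20080, (A,nl)→20250; best=1620 via (A,hash)
  {CDE}: card=300000; try (D,hash)→10600, (E,hash)→16400, (D,merge)→88000, (E,merge)→110700, (D,nl_idx)→345200, (D,nl)→603200 …(+1); best=10600 via (D,hash)
  {BCE}: card=150000; try (B,hash)→13200, (C,hash)→17200, (B,merge)→89450, (C,merge)→156150, (C,nl_idx)→234800, (B,nl)→1503200 …(+1); best=13200 via (B,hash)
  {ABE}: card=6400; try (E,merge)→7060, (E,hash)→8980, (A,hash)→15920, (E,nl)→65620, (A,merge)→155440, (A,nl)→804800; best=7060 via (E,merge)
  {ABF}: card=2500; try (F,merge)→5310, (F,hash)→5780, (B,hash)→6870, (B,merge)→18870, (F,nl)→41620, (B,nl)→314120; best=5310 via (F,merge)
  {BCDE}: card=7500000; try (D,hash)→164600, (B,hash)→314600, (D,merge)→2864000, (B,merge)→6012850, (D,nl_idx)→8563200, (D,nl)→15013200 …(+1); best=164600 via (D,hash)
  {ABCE}: card=96000; try (C,hash)→15860, (C,merge)→98010, (C,nl_idx)→154260, (A,hash)→164320, (C,nl)→967060, (A,merge)→2863840 …(+1); best=15860 via (C,hash)
  {ABEF}: card=100000; try (E,hash)→15010, (F,hash)→17460, (E,merge)→41810, (F,merge)→98910, (E,nl)→1005310, (F,nl)→1607060; best=15010 via (E,hash)
  {ABCDE}: card=4800000; try (D,hash)→113260, (D,merge)→1744660, (D,nl_idx)→5487860, (A,hash)→7665720, (D,nl)→9615860, (A,merge)→180165240 …(+1); best=113260 via (D,hash)
  {ABCEF}: card=1500000; try (F,hash)→115860, (C,hash)→117410, (F,merge)→1746110, (C,merge)→1816360, (C,nl_idx)→2315010, (C,nl)→15015010 …(+1); best=115860 via (F,hash)
  {ABCDEF}: card=75000000; try (D,hash)→1617260, (F,hash)→4917260, (D,merge)→33116660, (D,nl_idx)→85615860, (F,merge)→115315510, (D,nl)→150115860 …(+1); best=1617260 via (D,hash)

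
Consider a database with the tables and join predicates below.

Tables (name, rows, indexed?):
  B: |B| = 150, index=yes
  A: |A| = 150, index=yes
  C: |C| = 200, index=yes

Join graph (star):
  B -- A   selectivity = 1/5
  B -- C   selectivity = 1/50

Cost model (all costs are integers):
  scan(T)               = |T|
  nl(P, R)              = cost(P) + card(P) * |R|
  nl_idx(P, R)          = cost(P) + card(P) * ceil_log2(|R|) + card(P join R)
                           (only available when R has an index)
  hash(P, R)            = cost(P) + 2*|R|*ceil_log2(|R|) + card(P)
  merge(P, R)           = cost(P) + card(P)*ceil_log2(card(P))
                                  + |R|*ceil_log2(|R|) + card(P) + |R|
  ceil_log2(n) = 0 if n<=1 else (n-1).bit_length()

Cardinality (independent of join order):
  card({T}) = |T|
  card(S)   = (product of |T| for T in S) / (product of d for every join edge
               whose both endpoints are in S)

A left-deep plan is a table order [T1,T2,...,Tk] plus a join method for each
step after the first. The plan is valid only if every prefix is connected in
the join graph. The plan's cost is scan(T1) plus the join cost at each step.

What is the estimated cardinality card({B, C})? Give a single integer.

600

Tables in S: B(150), C(200)
Edges inside S: B-C(d=50)
numerator = 150 * 200 = 30000
denominator = 50 = 50
card(S) = 30000 / 50 = 600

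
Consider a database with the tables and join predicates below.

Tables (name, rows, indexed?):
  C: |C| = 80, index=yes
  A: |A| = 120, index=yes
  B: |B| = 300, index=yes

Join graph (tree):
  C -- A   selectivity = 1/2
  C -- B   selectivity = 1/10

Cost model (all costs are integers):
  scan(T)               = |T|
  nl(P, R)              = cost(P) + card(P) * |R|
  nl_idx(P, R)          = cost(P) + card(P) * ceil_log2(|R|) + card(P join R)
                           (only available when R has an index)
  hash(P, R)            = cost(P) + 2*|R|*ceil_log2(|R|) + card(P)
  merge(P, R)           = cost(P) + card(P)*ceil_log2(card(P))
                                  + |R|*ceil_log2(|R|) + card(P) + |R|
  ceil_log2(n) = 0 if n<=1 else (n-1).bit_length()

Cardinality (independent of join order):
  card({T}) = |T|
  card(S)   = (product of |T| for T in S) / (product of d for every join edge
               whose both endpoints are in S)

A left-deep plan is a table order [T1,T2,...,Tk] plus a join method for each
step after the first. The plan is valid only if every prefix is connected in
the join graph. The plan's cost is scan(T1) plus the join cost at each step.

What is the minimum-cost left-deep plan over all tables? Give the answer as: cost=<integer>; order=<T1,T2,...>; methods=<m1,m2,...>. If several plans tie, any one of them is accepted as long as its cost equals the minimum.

cost=5800; order=B,C,A; methods=hash,hash

Selinger DP (subsets sized 1..n):
  {C}: scan cost=80, card=80
  {A}: scan cost=120, card=120
  {B}: scan cost=300, card=300
  {AC}: card=4800; try (C,hash)→1360, (A,merge)→1680, (C,merge)→1720, (A,hash)→1840, (A,nl_idx)→5440, (C,nl_idx)→5760 …(+2); best=1360 via (C,hash)
  {BC}: card=2400; try (C,hash)→1720, (B,nl_idx)→3200, (B,merge)→3720, (C,merge)→3940, (C,nl_idx)→4800, (B,hash)→5560 …(+2); best=1720 via (C,hash)
  {ABC}: card=144000; try (A,hash)→5800, (B,hash)→11560, (A,merge)→33880, (B,merge)→71560, (A,nl_idx)→162520, (B,nl_idx)→188560 …(+2); best=5800 via (A,hash)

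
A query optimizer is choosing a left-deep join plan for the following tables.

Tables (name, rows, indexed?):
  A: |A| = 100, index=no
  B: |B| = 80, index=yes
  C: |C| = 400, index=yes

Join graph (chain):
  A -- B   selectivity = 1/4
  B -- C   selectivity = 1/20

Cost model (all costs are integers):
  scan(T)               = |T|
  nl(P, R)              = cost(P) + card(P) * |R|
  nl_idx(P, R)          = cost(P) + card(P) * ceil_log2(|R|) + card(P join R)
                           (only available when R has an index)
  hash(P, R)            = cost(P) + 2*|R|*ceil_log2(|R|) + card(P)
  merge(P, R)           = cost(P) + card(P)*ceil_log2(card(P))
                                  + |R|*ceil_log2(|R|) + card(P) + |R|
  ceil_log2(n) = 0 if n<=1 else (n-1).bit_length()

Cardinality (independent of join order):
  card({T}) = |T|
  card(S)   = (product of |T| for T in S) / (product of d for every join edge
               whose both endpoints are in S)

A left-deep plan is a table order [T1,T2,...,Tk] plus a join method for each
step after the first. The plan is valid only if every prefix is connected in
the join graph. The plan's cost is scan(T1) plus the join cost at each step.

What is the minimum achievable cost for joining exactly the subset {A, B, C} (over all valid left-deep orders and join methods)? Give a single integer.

4920

Selinger DP over subsets of {A,B,C}:
  {A}: scan cost=100, card=100
  {B}: scan cost=80, card=80
  {C}: scan cost=400, card=400
  {AB}: card=2000; try (B,hash)→1320, (A,merge)→1520, (B,merge)→1540, (A,hash)→1560, (B,nl_idx)→2800, (A,nl)→8080 …(+1); best=1320 via (B,hash)
  {BC}: card=1600; try (B,hash)→1920, (C,nl_idx)→2400, (C,merge)→4720, (B,nl_idx)→4800, (B,merge)→5040, (C,hash)→7360 …(+2); best=1920 via (B,hash)
  {ABC}: card=40000; try (A,hash)→4920, (C,hash)→10520, (A,merge)→21920, (C,merge)→29320, (C,nl_idx)→59320, (A,nl)→161920 …(+1); best=4920 via (A,hash)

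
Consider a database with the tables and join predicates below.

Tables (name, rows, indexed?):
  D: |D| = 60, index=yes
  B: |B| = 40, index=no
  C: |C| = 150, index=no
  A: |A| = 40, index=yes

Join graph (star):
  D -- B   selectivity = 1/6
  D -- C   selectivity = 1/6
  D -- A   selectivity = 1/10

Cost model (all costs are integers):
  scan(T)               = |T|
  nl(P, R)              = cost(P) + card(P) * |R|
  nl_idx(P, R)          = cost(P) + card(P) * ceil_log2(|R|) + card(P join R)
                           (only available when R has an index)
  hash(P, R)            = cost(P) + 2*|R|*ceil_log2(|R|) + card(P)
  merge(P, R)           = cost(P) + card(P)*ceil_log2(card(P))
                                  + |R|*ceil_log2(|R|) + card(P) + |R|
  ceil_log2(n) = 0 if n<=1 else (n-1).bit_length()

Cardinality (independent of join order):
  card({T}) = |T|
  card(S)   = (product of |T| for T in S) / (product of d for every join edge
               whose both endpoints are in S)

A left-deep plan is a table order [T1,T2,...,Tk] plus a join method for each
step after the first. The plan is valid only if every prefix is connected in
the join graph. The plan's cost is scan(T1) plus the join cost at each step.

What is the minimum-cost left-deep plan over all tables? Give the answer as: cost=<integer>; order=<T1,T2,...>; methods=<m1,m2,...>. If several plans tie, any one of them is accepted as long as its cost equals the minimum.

cost=5240; order=A,D,B,C; methods=nl_idx,hash,hash

Selinger DP (subsets sized 1..n):
  {D}: scan cost=60, card=60
  {B}: scan cost=40, card=40
  {C}: scan cost=150, card=150
  {A}: scan cost=40, card=40
  {BD}: card=400; try (B,hash)→600, (D,nl_idx)→680, (D,merge)→740, (B,merge)→760, (D,hash)→800, (D,nl)→2440 …(+1); best=600 via (B,hash)
  {CD}: card=1500; try (D,hash)→1020, (C,merge)→1830, (D,merge)→1920, (C,hash)→2520, (D,nl_idx)→2550, (C,nl)→9060 …(+1); best=1020 via (D,hash)
  {AD}: card=240; try (D,nl_idx)→520, (A,hash)→600, (A,nl_idx)→660, (D,merge)→740, (A,merge)→760, (D,hash)→800 …(+2); best=520 via (D,nl_idx)
  {BCD}: card=10000; try (B,hash)→3000, (C,hash)→3400, (C,merge)→5950, (B,merge)→19300, (C,nl)→60600, (B,nl)→61020; best=3000 via (B,hash)
  {ABD}: card=1600; try (B,hash)→1240, (A,hash)→1480, (B,merge)→2960, (A,nl_idx)→4600, (A,merge)→4880, (B,nl)→10120 …(+1); best=1240 via (B,hash)
  {ACD}: card=6000; try (A,hash)→3000, (C,hash)→3160, (C,merge)→4030, (A,nl_idx)→16020, (A,merge)→19300, (C,nl)→36520 …(+1); best=3000 via (A,hash)
  {ABCD}: card=40000; try (C,hash)→5240, (B,hash)→9480, (A,hash)→13480, (C,merge)→21790, (B,merge)→87280, (A,nl_idx)→103000 …(+4); best=5240 via (C,hash)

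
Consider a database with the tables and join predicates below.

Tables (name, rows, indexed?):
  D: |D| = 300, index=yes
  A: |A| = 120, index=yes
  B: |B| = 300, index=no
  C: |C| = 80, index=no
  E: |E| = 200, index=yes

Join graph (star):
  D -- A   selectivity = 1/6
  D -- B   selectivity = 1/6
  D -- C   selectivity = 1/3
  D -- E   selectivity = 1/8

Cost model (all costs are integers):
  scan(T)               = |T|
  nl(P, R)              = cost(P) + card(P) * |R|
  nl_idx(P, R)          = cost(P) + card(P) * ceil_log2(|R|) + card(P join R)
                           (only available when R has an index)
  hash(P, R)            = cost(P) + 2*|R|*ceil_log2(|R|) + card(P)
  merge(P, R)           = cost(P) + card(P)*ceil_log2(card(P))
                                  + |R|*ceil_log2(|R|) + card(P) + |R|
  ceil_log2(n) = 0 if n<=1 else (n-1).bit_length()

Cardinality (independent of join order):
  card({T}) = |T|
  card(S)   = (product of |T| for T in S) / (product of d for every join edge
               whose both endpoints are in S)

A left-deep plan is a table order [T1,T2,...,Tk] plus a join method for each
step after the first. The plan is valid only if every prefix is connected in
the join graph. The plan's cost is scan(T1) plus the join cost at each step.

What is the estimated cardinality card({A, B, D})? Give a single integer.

Tables in S: A(120), B(300), D(300)
Edges inside S: D-A(d=6), D-B(d=6)
numerator = 120 * 300 * 300 = 10800000
denominator = 6 * 6 = 36
card(S) = 10800000 / 36 = 300000

300000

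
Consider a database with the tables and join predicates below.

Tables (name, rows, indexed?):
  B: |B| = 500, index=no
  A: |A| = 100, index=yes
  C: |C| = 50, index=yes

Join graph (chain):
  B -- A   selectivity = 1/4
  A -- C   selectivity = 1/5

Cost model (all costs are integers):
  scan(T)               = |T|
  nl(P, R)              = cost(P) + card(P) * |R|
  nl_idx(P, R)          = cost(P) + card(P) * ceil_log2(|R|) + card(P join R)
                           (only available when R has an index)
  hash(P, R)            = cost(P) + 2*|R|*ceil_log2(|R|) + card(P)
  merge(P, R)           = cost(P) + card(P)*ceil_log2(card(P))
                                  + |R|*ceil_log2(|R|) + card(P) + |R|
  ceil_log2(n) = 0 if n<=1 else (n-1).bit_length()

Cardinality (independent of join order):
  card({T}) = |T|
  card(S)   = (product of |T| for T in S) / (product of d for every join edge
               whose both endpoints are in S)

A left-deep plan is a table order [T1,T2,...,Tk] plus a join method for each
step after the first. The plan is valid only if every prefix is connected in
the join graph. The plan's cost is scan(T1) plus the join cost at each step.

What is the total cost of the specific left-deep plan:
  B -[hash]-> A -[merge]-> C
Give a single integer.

step 1: scan B: cost=500, card=500
step 2: join A via hash
    card(P join A) = 500*100/(4) = 12500
    cost = 500 + 2*100*7 + 500 = 2400
step 3: join C via merge
    card(P join C) = 12500*50/(5) = 125000
    cost = 2400 + 12500*14 + 50*6 + 12500 + 50 = 190250

190250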